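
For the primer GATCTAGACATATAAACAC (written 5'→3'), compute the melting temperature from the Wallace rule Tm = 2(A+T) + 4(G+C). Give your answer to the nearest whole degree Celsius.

Base counts: A=9, T=4, G=2, C=4 (length 19).
Tm = 2·(9+4) + 4·(2+4) = 2·13 + 4·6 = 26 + 24 = 50°C.

50°C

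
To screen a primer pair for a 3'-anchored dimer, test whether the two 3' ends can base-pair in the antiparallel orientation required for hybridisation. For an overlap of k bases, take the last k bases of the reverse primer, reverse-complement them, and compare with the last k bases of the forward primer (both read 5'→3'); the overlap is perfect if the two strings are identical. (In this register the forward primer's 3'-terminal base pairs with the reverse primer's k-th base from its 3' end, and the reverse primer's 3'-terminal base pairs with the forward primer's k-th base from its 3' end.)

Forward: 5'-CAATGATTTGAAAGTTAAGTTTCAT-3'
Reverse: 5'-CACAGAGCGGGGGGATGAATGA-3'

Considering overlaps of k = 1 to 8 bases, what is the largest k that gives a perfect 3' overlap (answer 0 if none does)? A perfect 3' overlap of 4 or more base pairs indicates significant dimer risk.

Last 8 bases (5'→3') — forward …AGTTTCAT, reverse …ATGAATGA.
Reverse complement of the reverse primer's last 8 bases: TCATTCAT; its first k bases are the reverse complement of the reverse primer's last k bases, so a perfect k-base overlap needs the forward primer's last k bases to equal them.
Comparing (forward last k vs required): k=1: T vs T ✓; k=2: AT vs TC ✗; k=3: CAT vs TCA ✗; k=4: TCAT vs TCAT ✓; k=5: TTCAT vs TCATT ✗; k=6: TTTCAT vs TCATTC ✗; k=7: GTTTCAT vs TCATTCA ✗; k=8: AGTTTCAT vs TCATTCAT ✗.
Perfect overlaps at k = 1, 4; the largest is 4.

Longest perfect overlap: 4 complementary base pairs; significant dimer risk (threshold 4).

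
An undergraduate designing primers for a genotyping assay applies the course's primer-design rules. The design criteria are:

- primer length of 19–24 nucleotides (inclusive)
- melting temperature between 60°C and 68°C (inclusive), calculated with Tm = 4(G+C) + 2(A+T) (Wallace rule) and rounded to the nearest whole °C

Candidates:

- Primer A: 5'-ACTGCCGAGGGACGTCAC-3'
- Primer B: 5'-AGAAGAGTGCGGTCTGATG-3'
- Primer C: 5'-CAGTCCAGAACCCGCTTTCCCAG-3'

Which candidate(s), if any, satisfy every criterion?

Primer A (18 nt, A=4 T=2 G=6 C=6): length 18, outside 19–24 ✗; Tm = 2·6 + 4·12 = 60°C ✓ — fails.
Primer B (19 nt, A=5 T=4 G=8 C=2): length 19 ✓; Tm = 2·9 + 4·10 = 58°C, outside 60–68°C ✗ — fails.
Primer C (23 nt, A=5 T=4 G=4 C=10): length 23 ✓; Tm = 2·9 + 4·14 = 74°C, outside 60–68°C ✗ — fails.

None of the candidates satisfy all criteria.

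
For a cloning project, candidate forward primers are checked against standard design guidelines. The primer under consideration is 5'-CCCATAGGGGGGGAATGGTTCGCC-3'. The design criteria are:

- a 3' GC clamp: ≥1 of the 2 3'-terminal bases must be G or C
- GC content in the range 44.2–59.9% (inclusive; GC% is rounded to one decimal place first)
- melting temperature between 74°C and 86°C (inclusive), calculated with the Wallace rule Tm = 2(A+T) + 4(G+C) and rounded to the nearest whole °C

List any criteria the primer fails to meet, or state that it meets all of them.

Fails: GC content.

Base counts: A=4, T=4, G=10, C=6 (length 24).
GC clamp: 3' end CC has 2 G/C ✓
GC content: GC 16/24 = 66.7%, outside 44.2–59.9% ✗
Tm: Tm = 2·8 + 4·16 = 80°C ✓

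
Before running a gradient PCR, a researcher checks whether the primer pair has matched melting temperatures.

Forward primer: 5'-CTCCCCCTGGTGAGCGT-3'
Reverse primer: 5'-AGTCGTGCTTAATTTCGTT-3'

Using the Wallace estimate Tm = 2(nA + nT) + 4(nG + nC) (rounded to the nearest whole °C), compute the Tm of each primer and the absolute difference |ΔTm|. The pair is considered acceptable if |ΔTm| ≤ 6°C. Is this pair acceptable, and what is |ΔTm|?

Forward: A=1 T=4 G=5 C=7 → Tm = 2·5 + 4·12 = 58°C.
Reverse: A=3 T=9 G=4 C=3 → Tm = 2·12 + 4·7 = 52°C.
|ΔTm| = |58 − 52| = 6°C, ≤ 6°C.

|ΔTm| = 6°C; the pair is acceptable.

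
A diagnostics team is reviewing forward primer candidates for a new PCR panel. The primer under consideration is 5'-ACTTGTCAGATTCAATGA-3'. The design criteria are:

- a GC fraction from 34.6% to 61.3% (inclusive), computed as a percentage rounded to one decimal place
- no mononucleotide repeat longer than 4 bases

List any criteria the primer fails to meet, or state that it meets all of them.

Base counts: A=6, T=6, G=3, C=3 (length 18).
GC content: GC 6/18 = 33.3%, outside 34.6–61.3% ✗
homopolymer run: longest run = 2 ✓

Fails: GC content.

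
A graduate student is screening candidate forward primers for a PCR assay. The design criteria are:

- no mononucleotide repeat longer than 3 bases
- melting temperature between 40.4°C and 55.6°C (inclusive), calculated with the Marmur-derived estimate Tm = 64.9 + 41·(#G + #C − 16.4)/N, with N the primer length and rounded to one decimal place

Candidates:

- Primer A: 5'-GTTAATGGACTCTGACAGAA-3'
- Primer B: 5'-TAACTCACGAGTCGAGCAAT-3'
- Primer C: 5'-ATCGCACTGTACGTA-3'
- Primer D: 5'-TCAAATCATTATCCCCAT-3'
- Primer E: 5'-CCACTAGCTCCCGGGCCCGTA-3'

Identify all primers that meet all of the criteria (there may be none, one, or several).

Primer A (20 nt, A=7 T=5 G=5 C=3): longest run = 2 ✓; Tm = 64.9 + 41·(8 − 16.4)/20 = 47.7°C ✓ — passes.
Primer B (20 nt, A=7 T=4 G=4 C=5): longest run = 2 ✓; Tm = 64.9 + 41·(9 − 16.4)/20 = 49.7°C ✓ — passes.
Primer C (15 nt, A=4 T=4 G=3 C=4): longest run = 1 ✓; Tm = 64.9 + 41·(7 − 16.4)/15 = 39.2°C, outside 40.4–55.6°C ✗ — fails.
Primer D (18 nt, A=6 T=6 G=0 C=6): longest run = 4, exceeds 3 ✗; Tm = 64.9 + 41·(6 − 16.4)/18 = 41.2°C ✓ — fails.
Primer E (21 nt, A=3 T=3 G=5 C=10): longest run = 3 ✓; Tm = 64.9 + 41·(15 − 16.4)/21 = 62.2°C, outside 40.4–55.6°C ✗ — fails.

Primer A and Primer B.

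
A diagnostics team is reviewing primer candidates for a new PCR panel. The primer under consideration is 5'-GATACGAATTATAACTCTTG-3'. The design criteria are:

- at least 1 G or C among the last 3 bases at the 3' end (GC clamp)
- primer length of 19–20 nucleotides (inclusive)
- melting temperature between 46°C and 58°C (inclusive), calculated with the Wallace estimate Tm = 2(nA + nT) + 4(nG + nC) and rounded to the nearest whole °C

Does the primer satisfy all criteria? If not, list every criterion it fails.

Base counts: A=7, T=7, G=3, C=3 (length 20).
GC clamp: 3' end TTG has 1 G/C ✓
length: length 20 ✓
Tm: Tm = 2·14 + 4·6 = 52°C ✓

Meets all criteria.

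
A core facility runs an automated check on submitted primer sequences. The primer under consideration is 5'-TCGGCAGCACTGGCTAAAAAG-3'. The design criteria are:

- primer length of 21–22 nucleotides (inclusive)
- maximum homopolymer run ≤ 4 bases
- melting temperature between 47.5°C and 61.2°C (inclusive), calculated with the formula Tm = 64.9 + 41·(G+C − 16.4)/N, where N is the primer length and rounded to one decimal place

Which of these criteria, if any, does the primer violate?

Fails: homopolymer run.

Base counts: A=7, T=3, G=6, C=5 (length 21).
length: length 21 ✓
homopolymer run: longest run = 5, exceeds 4 ✗
Tm: Tm = 64.9 + 41·(11 − 16.4)/21 = 54.4°C ✓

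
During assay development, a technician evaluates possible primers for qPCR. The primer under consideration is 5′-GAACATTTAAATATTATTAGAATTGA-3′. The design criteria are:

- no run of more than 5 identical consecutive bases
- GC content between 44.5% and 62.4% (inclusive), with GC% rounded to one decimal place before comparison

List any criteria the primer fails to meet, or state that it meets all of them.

Fails: GC content.

Base counts: A=12, T=10, G=3, C=1 (length 26).
homopolymer run: longest run = 3 ✓
GC content: GC 4/26 = 15.4%, outside 44.5–62.4% ✗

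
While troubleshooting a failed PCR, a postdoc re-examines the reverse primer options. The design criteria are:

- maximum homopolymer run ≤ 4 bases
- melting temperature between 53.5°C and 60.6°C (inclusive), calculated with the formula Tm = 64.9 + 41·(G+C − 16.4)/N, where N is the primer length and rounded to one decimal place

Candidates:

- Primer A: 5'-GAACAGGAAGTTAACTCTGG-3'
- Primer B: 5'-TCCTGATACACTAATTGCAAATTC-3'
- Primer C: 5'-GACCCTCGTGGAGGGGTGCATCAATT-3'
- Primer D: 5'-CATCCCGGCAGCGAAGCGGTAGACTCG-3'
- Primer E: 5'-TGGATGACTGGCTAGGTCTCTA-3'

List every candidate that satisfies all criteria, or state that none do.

Primer E only.

Primer A (20 nt, A=7 T=4 G=6 C=3): longest run = 2 ✓; Tm = 64.9 + 41·(9 − 16.4)/20 = 49.7°C, outside 53.5–60.6°C ✗ — fails.
Primer B (24 nt, A=8 T=8 G=2 C=6): longest run = 3 ✓; Tm = 64.9 + 41·(8 − 16.4)/24 = 50.6°C, outside 53.5–60.6°C ✗ — fails.
Primer C (26 nt, A=5 T=6 G=9 C=6): longest run = 4 ✓; Tm = 64.9 + 41·(15 − 16.4)/26 = 62.7°C, outside 53.5–60.6°C ✗ — fails.
Primer D (27 nt, A=6 T=3 G=9 C=9): longest run = 3 ✓; Tm = 64.9 + 41·(18 − 16.4)/27 = 67.3°C, outside 53.5–60.6°C ✗ — fails.
Primer E (22 nt, A=4 T=7 G=7 C=4): longest run = 2 ✓; Tm = 64.9 + 41·(11 − 16.4)/22 = 54.8°C ✓ — passes.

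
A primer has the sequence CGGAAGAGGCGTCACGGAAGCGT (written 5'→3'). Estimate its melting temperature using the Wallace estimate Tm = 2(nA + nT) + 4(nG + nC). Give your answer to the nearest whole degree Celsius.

Base counts: A=6, T=2, G=10, C=5 (length 23).
Tm = 2·(6+2) + 4·(10+5) = 2·8 + 4·15 = 16 + 60 = 76°C.

76°C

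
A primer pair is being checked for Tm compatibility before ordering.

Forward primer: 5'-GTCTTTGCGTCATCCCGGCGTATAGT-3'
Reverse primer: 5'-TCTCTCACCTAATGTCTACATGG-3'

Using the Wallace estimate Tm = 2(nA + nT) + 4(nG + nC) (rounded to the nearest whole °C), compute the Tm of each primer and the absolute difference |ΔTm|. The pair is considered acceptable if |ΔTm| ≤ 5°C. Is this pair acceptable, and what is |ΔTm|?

|ΔTm| = 14°C; the pair is not acceptable.

Forward: A=3 T=9 G=7 C=7 → Tm = 2·12 + 4·14 = 80°C.
Reverse: A=5 T=8 G=3 C=7 → Tm = 2·13 + 4·10 = 66°C.
|ΔTm| = |80 − 66| = 14°C, > 5°C.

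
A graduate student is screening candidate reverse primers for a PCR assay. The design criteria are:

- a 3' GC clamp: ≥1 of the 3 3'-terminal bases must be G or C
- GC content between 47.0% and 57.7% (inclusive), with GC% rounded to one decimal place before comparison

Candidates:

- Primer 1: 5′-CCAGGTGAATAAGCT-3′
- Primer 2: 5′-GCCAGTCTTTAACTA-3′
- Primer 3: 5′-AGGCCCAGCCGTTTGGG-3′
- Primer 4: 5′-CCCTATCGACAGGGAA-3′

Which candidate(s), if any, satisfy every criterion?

Primer 1 (15 nt, A=5 T=3 G=4 C=3): 3' end GCT has 2 G/C ✓; GC 7/15 = 46.7%, outside 47.0–57.7% ✗ — fails.
Primer 2 (15 nt, A=4 T=5 G=2 C=4): 3' end CTA has 1 G/C ✓; GC 6/15 = 40.0%, outside 47.0–57.7% ✗ — fails.
Primer 3 (17 nt, A=2 T=3 G=7 C=5): 3' end GGG has 3 G/C ✓; GC 12/17 = 70.6%, outside 47.0–57.7% ✗ — fails.
Primer 4 (16 nt, A=5 T=2 G=4 C=5): 3' end GAA has 1 G/C ✓; GC 9/16 = 56.3% ✓ — passes.

Primer 4 only.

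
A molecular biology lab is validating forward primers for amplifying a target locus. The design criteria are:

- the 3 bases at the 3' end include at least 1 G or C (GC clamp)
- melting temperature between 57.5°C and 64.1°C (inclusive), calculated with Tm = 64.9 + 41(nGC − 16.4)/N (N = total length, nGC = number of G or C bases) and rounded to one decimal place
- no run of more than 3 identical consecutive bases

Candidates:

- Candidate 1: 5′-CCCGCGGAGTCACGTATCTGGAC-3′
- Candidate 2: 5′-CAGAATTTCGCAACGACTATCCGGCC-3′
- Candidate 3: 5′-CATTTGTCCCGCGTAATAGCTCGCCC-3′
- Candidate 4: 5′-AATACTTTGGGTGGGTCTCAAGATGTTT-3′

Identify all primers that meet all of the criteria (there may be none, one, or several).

Candidate 1 (23 nt, A=4 T=4 G=7 C=8): 3' end GAC has 2 G/C ✓; Tm = 64.9 + 41·(15 − 16.4)/23 = 62.4°C ✓; longest run = 3 ✓ — passes.
Candidate 2 (26 nt, A=7 T=5 G=5 C=9): 3' end GCC has 3 G/C ✓; Tm = 64.9 + 41·(14 − 16.4)/26 = 61.1°C ✓; longest run = 3 ✓ — passes.
Candidate 3 (26 nt, A=4 T=7 G=5 C=10): 3' end CCC has 3 G/C ✓; Tm = 64.9 + 41·(15 − 16.4)/26 = 62.7°C ✓; longest run = 3 ✓ — passes.
Candidate 4 (28 nt, A=6 T=11 G=8 C=3): 3' end TTT has 0 G/C, need ≥1 ✗; Tm = 64.9 + 41·(11 − 16.4)/28 = 57.0°C, outside 57.5–64.1°C ✗; longest run = 3 ✓ — fails.

Candidate 1, Candidate 2 and Candidate 3.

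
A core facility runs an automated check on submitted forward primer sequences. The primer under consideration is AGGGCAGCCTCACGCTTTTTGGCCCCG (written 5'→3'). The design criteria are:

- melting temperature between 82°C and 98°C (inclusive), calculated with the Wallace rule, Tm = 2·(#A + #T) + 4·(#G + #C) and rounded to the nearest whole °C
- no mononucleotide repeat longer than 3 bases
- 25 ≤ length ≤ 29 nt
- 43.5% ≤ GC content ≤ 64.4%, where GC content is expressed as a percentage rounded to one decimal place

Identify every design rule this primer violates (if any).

Fails: homopolymer run, GC content.

Base counts: A=3, T=6, G=8, C=10 (length 27).
Tm: Tm = 2·9 + 4·18 = 90°C ✓
homopolymer run: longest run = 5, exceeds 3 ✗
length: length 27 ✓
GC content: GC 18/27 = 66.7%, outside 43.5–64.4% ✗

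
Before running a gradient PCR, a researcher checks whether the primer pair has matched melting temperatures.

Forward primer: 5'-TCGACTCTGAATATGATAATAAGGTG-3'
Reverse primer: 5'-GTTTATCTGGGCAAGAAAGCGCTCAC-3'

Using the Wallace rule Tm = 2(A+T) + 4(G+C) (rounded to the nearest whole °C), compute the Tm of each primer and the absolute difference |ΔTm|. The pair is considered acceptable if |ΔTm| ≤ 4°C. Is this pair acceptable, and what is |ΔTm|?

|ΔTm| = 8°C; the pair is not acceptable.

Forward: A=9 T=8 G=6 C=3 → Tm = 2·17 + 4·9 = 70°C.
Reverse: A=7 T=6 G=7 C=6 → Tm = 2·13 + 4·13 = 78°C.
|ΔTm| = |70 − 78| = 8°C, > 4°C.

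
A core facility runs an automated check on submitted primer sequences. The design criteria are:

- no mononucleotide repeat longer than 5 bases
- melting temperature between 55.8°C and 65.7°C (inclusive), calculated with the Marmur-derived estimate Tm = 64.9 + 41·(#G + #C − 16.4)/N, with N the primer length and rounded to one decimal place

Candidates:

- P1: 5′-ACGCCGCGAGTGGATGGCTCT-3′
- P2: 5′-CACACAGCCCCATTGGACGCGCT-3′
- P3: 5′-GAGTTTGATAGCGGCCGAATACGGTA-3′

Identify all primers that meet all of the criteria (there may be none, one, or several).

P1, P2 and P3.

P1 (21 nt, A=3 T=4 G=8 C=6): longest run = 2 ✓; Tm = 64.9 + 41·(14 − 16.4)/21 = 60.2°C ✓ — passes.
P2 (23 nt, A=5 T=3 G=5 C=10): longest run = 4 ✓; Tm = 64.9 + 41·(15 − 16.4)/23 = 62.4°C ✓ — passes.
P3 (26 nt, A=7 T=6 G=9 C=4): longest run = 3 ✓; Tm = 64.9 + 41·(13 − 16.4)/26 = 59.5°C ✓ — passes.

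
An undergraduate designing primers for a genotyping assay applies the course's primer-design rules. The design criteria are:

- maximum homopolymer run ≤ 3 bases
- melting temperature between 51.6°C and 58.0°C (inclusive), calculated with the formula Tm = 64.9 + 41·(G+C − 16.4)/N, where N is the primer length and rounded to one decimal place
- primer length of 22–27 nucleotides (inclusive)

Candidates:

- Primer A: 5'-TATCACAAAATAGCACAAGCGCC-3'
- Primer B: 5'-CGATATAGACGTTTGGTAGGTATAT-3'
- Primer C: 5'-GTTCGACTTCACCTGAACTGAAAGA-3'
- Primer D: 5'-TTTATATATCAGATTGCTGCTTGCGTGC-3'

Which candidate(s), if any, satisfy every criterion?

Primer B and Primer C.

Primer A (23 nt, A=10 T=3 G=3 C=7): longest run = 4, exceeds 3 ✗; Tm = 64.9 + 41·(10 − 16.4)/23 = 53.5°C ✓; length 23 ✓ — fails.
Primer B (25 nt, A=7 T=9 G=7 C=2): longest run = 3 ✓; Tm = 64.9 + 41·(9 − 16.4)/25 = 52.8°C ✓; length 25 ✓ — passes.
Primer C (25 nt, A=8 T=6 G=5 C=6): longest run = 3 ✓; Tm = 64.9 + 41·(11 − 16.4)/25 = 56.0°C ✓; length 25 ✓ — passes.
Primer D (28 nt, A=5 T=12 G=6 C=5): longest run = 3 ✓; Tm = 64.9 + 41·(11 − 16.4)/28 = 57.0°C ✓; length 28, outside 22–27 ✗ — fails.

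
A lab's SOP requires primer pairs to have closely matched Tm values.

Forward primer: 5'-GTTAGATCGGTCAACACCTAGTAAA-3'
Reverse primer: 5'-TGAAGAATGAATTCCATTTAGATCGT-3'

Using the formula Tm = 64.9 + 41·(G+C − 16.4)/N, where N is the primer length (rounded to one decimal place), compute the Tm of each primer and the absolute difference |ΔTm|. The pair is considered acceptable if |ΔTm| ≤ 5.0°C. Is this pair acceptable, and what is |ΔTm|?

Forward: G+C = 10, N = 25 → Tm = 64.9 + 41·(10 − 16.4)/25 = 54.4°C.
Reverse: G+C = 8, N = 26 → Tm = 64.9 + 41·(8 − 16.4)/26 = 51.7°C.
|ΔTm| = |54.4 − 51.7| = 2.7°C, ≤ 5.0°C.

|ΔTm| = 2.7°C; the pair is acceptable.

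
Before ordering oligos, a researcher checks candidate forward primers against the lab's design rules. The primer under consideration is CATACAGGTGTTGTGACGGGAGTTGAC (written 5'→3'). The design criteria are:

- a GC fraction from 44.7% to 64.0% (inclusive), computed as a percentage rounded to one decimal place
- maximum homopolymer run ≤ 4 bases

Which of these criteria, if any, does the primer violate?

Meets all criteria.

Base counts: A=6, T=7, G=10, C=4 (length 27).
GC content: GC 14/27 = 51.9% ✓
homopolymer run: longest run = 3 ✓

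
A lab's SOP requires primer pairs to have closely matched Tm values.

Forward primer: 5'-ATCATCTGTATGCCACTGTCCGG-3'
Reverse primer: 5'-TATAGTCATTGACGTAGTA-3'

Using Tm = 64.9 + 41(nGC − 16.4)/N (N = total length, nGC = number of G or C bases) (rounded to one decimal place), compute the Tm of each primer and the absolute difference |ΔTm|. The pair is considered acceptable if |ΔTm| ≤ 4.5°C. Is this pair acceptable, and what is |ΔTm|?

|ΔTm| = 14.6°C; the pair is not acceptable.

Forward: G+C = 12, N = 23 → Tm = 64.9 + 41·(12 − 16.4)/23 = 57.1°C.
Reverse: G+C = 6, N = 19 → Tm = 64.9 + 41·(6 − 16.4)/19 = 42.5°C.
|ΔTm| = |57.1 − 42.5| = 14.6°C, > 4.5°C.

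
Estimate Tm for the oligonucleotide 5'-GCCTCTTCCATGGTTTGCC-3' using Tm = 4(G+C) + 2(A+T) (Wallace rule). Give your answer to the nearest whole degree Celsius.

60°C

Base counts: A=1, T=7, G=4, C=7 (length 19).
Tm = 2·(1+7) + 4·(4+7) = 2·8 + 4·11 = 16 + 44 = 60°C.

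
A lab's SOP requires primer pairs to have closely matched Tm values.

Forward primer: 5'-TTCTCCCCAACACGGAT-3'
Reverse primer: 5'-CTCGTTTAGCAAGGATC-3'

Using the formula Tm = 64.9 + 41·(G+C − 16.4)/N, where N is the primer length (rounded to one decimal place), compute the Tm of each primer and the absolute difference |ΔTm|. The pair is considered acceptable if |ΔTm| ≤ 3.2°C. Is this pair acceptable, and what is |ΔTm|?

|ΔTm| = 2.5°C; the pair is acceptable.

Forward: G+C = 9, N = 17 → Tm = 64.9 + 41·(9 − 16.4)/17 = 47.1°C.
Reverse: G+C = 8, N = 17 → Tm = 64.9 + 41·(8 − 16.4)/17 = 44.6°C.
|ΔTm| = |47.1 − 44.6| = 2.5°C, ≤ 3.2°C.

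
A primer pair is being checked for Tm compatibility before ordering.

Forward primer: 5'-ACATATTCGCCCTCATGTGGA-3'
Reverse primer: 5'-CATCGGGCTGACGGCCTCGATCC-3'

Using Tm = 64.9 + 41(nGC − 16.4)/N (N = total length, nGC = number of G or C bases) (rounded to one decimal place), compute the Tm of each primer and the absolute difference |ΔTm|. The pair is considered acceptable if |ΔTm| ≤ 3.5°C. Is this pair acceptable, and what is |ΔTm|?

Forward: G+C = 10, N = 21 → Tm = 64.9 + 41·(10 − 16.4)/21 = 52.4°C.
Reverse: G+C = 16, N = 23 → Tm = 64.9 + 41·(16 − 16.4)/23 = 64.2°C.
|ΔTm| = |52.4 − 64.2| = 11.8°C, > 3.5°C.

|ΔTm| = 11.8°C; the pair is not acceptable.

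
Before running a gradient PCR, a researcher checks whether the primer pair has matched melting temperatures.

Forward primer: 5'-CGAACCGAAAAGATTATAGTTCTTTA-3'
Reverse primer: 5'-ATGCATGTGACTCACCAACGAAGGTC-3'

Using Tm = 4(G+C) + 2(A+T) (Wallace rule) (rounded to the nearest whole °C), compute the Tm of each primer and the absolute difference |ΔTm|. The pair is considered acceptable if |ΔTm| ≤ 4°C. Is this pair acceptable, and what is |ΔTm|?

Forward: A=10 T=8 G=4 C=4 → Tm = 2·18 + 4·8 = 68°C.
Reverse: A=8 T=5 G=6 C=7 → Tm = 2·13 + 4·13 = 78°C.
|ΔTm| = |68 − 78| = 10°C, > 4°C.

|ΔTm| = 10°C; the pair is not acceptable.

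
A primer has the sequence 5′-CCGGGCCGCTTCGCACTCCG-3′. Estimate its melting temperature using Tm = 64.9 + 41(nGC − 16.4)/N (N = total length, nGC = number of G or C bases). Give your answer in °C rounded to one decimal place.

Base counts: A=1, T=3, G=6, C=10; G+C = 16, N = 20.
Tm = 64.9 + 41·(16 − 16.4)/20 = 64.9 + -16.40/20 = 64.1°C.

64.1°C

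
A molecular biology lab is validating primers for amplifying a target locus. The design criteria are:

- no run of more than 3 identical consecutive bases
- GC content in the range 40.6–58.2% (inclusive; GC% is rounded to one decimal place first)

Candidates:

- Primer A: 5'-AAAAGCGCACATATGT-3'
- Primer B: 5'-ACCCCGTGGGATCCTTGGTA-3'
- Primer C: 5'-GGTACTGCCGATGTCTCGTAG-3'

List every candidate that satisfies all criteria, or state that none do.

Primer C only.

Primer A (16 nt, A=7 T=3 G=3 C=3): longest run = 4, exceeds 3 ✗; GC 6/16 = 37.5%, outside 40.6–58.2% ✗ — fails.
Primer B (20 nt, A=3 T=5 G=6 C=6): longest run = 4, exceeds 3 ✗; GC 12/20 = 60.0%, outside 40.6–58.2% ✗ — fails.
Primer C (21 nt, A=3 T=6 G=7 C=5): longest run = 2 ✓; GC 12/21 = 57.1% ✓ — passes.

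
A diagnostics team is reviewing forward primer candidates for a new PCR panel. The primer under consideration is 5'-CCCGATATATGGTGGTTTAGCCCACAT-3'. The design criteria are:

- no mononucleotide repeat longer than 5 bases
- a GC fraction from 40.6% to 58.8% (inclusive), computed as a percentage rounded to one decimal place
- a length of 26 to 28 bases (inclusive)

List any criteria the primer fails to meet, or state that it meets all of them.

Meets all criteria.

Base counts: A=6, T=8, G=6, C=7 (length 27).
homopolymer run: longest run = 3 ✓
GC content: GC 13/27 = 48.1% ✓
length: length 27 ✓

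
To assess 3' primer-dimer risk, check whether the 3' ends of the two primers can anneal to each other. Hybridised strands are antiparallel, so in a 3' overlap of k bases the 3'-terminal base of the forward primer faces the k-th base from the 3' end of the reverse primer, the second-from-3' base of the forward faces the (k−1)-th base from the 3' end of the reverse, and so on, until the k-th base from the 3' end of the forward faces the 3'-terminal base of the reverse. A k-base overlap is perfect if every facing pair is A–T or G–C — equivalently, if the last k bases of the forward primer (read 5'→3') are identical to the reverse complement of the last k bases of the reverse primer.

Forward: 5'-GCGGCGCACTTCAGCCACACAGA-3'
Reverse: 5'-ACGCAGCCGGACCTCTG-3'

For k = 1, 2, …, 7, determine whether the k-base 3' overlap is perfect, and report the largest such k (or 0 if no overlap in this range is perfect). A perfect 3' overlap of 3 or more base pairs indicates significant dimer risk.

Longest perfect overlap: 4 complementary base pairs; significant dimer risk (threshold 3).

Last 7 bases (5'→3') — forward …ACACAGA, reverse …ACCTCTG.
Reverse complement of the reverse primer's last 7 bases: CAGAGGT; its first k bases are the reverse complement of the reverse primer's last k bases, so a perfect k-base overlap needs the forward primer's last k bases to equal them.
Comparing (forward last k vs required): k=1: A vs C ✗; k=2: GA vs CA ✗; k=3: AGA vs CAG ✗; k=4: CAGA vs CAGA ✓; k=5: ACAGA vs CAGAG ✗; k=6: CACAGA vs CAGAGG ✗; k=7: ACACAGA vs CAGAGGT ✗.
Only k = 4 is perfect, so the longest perfect 3' overlap is 4.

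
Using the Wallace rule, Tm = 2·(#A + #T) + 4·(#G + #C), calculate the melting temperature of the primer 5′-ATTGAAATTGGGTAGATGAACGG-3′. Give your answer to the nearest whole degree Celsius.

Base counts: A=8, T=6, G=8, C=1 (length 23).
Tm = 2·(8+6) + 4·(8+1) = 2·14 + 4·9 = 28 + 36 = 64°C.

64°C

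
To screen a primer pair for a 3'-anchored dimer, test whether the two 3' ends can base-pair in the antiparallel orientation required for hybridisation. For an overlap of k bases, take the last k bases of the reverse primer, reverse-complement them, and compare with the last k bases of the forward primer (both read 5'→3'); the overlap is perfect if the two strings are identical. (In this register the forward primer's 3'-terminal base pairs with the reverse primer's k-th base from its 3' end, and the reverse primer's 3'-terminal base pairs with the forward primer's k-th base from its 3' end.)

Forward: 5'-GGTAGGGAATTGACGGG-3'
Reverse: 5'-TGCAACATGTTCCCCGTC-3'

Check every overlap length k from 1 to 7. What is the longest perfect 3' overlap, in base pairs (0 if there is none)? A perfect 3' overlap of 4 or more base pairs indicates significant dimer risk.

Last 7 bases (5'→3') — forward …TGACGGG, reverse …CCCCGTC.
Reverse complement of the reverse primer's last 7 bases: GACGGGG; its first k bases are the reverse complement of the reverse primer's last k bases, so a perfect k-base overlap needs the forward primer's last k bases to equal them.
Comparing (forward last k vs required): k=1: G vs G ✓; k=2: GG vs GA ✗; k=3: GGG vs GAC ✗; k=4: CGGG vs GACG ✗; k=5: ACGGG vs GACGG ✗; k=6: GACGGG vs GACGGG ✓; k=7: TGACGGG vs GACGGGG ✗.
Perfect overlaps at k = 1, 6; the largest is 6.

Longest perfect overlap: 6 complementary base pairs; significant dimer risk (threshold 4).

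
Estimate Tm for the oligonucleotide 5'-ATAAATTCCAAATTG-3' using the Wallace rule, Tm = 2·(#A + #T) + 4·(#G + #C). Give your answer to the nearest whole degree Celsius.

Base counts: A=7, T=5, G=1, C=2 (length 15).
Tm = 2·(7+5) + 4·(1+2) = 2·12 + 4·3 = 24 + 12 = 36°C.

36°C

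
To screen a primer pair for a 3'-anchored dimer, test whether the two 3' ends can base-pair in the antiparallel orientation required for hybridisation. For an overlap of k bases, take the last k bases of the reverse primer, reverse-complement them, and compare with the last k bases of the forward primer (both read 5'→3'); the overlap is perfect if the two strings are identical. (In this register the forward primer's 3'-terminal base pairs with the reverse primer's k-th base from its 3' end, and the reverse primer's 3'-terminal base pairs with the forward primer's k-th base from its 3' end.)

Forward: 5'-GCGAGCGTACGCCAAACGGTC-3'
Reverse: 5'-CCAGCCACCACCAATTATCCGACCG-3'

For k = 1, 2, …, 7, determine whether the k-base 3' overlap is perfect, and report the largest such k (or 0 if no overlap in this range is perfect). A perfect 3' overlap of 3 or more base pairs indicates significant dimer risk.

Last 7 bases (5'→3') — forward …AACGGTC, reverse …CCGACCG.
Reverse complement of the reverse primer's last 7 bases: CGGTCGG; its first k bases are the reverse complement of the reverse primer's last k bases, so a perfect k-base overlap needs the forward primer's last k bases to equal them.
Comparing (forward last k vs required): k=1: C vs C ✓; k=2: TC vs CG ✗; k=3: GTC vs CGG ✗; k=4: GGTC vs CGGT ✗; k=5: CGGTC vs CGGTC ✓; k=6: ACGGTC vs CGGTCG ✗; k=7: AACGGTC vs CGGTCGG ✗.
Perfect overlaps at k = 1, 5; the largest is 5.

Longest perfect overlap: 5 complementary base pairs; significant dimer risk (threshold 3).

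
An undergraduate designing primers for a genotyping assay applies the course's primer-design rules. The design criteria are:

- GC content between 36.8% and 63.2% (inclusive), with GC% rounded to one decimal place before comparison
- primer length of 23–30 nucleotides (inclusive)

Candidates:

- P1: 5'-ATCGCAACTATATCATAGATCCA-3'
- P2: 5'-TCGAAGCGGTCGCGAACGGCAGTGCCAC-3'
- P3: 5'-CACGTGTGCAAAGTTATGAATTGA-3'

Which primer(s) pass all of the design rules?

P1 (23 nt, A=9 T=6 G=2 C=6): GC 8/23 = 34.8%, outside 36.8–63.2% ✗; length 23 ✓ — fails.
P2 (28 nt, A=6 T=3 G=10 C=9): GC 19/28 = 67.9%, outside 36.8–63.2% ✗; length 28 ✓ — fails.
P3 (24 nt, A=8 T=7 G=6 C=3): GC 9/24 = 37.5% ✓; length 24 ✓ — passes.

P3 only.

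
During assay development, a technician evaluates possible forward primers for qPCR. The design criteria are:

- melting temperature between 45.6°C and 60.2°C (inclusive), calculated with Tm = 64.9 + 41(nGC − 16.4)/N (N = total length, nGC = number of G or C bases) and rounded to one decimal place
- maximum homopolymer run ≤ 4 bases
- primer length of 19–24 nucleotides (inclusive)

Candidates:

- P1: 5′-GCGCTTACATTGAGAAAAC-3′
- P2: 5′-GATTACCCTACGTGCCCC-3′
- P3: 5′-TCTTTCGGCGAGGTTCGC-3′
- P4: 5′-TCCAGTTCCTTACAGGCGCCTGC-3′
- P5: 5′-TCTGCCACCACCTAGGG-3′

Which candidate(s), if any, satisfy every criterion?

P1 (19 nt, A=7 T=4 G=4 C=4): Tm = 64.9 + 41·(8 − 16.4)/19 = 46.8°C ✓; longest run = 4 ✓; length 19 ✓ — passes.
P2 (18 nt, A=3 T=4 G=3 C=8): Tm = 64.9 + 41·(11 − 16.4)/18 = 52.6°C ✓; longest run = 4 ✓; length 18, outside 19–24 ✗ — fails.
P3 (18 nt, A=1 T=6 G=6 C=5): Tm = 64.9 + 41·(11 − 16.4)/18 = 52.6°C ✓; longest run = 3 ✓; length 18, outside 19–24 ✗ — fails.
P4 (23 nt, A=3 T=6 G=5 C=9): Tm = 64.9 + 41·(14 − 16.4)/23 = 60.6°C, outside 45.6–60.2°C ✗; longest run = 2 ✓; length 23 ✓ — fails.
P5 (17 nt, A=3 T=3 G=4 C=7): Tm = 64.9 + 41·(11 − 16.4)/17 = 51.9°C ✓; longest run = 3 ✓; length 17, outside 19–24 ✗ — fails.

P1 only.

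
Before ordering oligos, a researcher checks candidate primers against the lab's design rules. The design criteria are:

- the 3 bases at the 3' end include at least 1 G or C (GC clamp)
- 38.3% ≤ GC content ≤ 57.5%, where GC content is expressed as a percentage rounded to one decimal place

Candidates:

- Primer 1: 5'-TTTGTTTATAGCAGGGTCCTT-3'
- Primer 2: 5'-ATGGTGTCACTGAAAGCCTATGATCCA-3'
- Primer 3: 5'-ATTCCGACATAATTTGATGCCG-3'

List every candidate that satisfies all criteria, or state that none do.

Primer 2 and Primer 3.

Primer 1 (21 nt, A=3 T=10 G=5 C=3): 3' end CTT has 1 G/C ✓; GC 8/21 = 38.1%, outside 38.3–57.5% ✗ — fails.
Primer 2 (27 nt, A=8 T=7 G=6 C=6): 3' end CCA has 2 G/C ✓; GC 12/27 = 44.4% ✓ — passes.
Primer 3 (22 nt, A=6 T=7 G=4 C=5): 3' end CCG has 3 G/C ✓; GC 9/22 = 40.9% ✓ — passes.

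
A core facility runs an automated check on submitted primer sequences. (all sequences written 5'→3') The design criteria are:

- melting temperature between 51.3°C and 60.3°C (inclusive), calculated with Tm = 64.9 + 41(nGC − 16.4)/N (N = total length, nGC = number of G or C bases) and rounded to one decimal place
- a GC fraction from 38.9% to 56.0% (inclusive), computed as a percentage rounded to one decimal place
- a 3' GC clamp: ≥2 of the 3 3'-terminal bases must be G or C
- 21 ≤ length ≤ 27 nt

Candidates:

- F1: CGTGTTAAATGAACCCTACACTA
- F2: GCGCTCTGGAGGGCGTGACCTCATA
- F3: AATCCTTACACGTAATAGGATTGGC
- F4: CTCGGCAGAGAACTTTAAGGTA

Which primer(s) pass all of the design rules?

F3 only.

F1 (23 nt, A=8 T=6 G=3 C=6): Tm = 64.9 + 41·(9 − 16.4)/23 = 51.7°C ✓; GC 9/23 = 39.1% ✓; 3' end CTA has 1 G/C, need ≥2 ✗; length 23 ✓ — fails.
F2 (25 nt, A=4 T=5 G=9 C=7): Tm = 64.9 + 41·(16 − 16.4)/25 = 64.2°C, outside 51.3–60.3°C ✗; GC 16/25 = 64.0%, outside 38.9–56.0% ✗; 3' end ATA has 0 G/C, need ≥2 ✗; length 25 ✓ — fails.
F3 (25 nt, A=8 T=7 G=5 C=5): Tm = 64.9 + 41·(10 − 16.4)/25 = 54.4°C ✓; GC 10/25 = 40.0% ✓; 3' end GGC has 3 G/C ✓; length 25 ✓ — passes.
F4 (22 nt, A=7 T=5 G=6 C=4): Tm = 64.9 + 41·(10 − 16.4)/22 = 53.0°C ✓; GC 10/22 = 45.5% ✓; 3' end GTA has 1 G/C, need ≥2 ✗; length 22 ✓ — fails.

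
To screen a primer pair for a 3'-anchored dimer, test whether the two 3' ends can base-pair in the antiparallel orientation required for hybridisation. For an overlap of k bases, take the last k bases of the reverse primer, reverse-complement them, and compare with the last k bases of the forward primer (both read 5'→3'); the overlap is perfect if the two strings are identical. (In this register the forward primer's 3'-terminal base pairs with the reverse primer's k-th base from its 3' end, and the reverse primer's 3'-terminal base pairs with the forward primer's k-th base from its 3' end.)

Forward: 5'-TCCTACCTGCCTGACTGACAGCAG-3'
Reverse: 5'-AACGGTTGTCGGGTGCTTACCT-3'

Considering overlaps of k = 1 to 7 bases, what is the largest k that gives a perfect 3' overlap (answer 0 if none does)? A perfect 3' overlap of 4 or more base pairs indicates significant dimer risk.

Last 7 bases (5'→3') — forward …ACAGCAG, reverse …CTTACCT.
Reverse complement of the reverse primer's last 7 bases: AGGTAAG; its first k bases are the reverse complement of the reverse primer's last k bases, so a perfect k-base overlap needs the forward primer's last k bases to equal them.
Comparing (forward last k vs required): k=1: G vs A ✗; k=2: AG vs AG ✓; k=3: CAG vs AGG ✗; k=4: GCAG vs AGGT ✗; k=5: AGCAG vs AGGTA ✗; k=6: CAGCAG vs AGGTAA ✗; k=7: ACAGCAG vs AGGTAAG ✗.
Only k = 2 is perfect, so the longest perfect 3' overlap is 2.

Longest perfect overlap: 2 complementary base pairs; below the dimer-risk threshold (threshold 4).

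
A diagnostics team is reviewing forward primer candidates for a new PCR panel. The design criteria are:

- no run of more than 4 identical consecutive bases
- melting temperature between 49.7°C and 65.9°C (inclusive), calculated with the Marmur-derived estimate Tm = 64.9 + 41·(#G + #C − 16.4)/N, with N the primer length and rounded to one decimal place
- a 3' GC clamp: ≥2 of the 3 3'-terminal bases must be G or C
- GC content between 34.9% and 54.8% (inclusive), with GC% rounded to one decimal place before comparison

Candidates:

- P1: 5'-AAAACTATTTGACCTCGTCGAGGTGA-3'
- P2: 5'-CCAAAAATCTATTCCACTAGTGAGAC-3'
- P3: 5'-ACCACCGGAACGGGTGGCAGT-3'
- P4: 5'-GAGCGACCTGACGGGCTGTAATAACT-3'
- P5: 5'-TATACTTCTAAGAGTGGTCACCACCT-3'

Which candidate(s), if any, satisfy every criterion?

P5 only.

P1 (26 nt, A=8 T=7 G=6 C=5): longest run = 4 ✓; Tm = 64.9 + 41·(11 − 16.4)/26 = 56.4°C ✓; 3' end TGA has 1 G/C, need ≥2 ✗; GC 11/26 = 42.3% ✓ — fails.
P2 (26 nt, A=10 T=6 G=3 C=7): longest run = 5, exceeds 4 ✗; Tm = 64.9 + 41·(10 − 16.4)/26 = 54.8°C ✓; 3' end GAC has 2 G/C ✓; GC 10/26 = 38.5% ✓ — fails.
P3 (21 nt, A=5 T=2 G=8 C=6): longest run = 3 ✓; Tm = 64.9 + 41·(14 − 16.4)/21 = 60.2°C ✓; 3' end AGT has 1 G/C, need ≥2 ✗; GC 14/21 = 66.7%, outside 34.9–54.8% ✗ — fails.
P4 (26 nt, A=7 T=5 G=8 C=6): longest run = 3 ✓; Tm = 64.9 + 41·(14 − 16.4)/26 = 61.1°C ✓; 3' end ACT has 1 G/C, need ≥2 ✗; GC 14/26 = 53.8% ✓ — fails.
P5 (26 nt, A=7 T=8 G=4 C=7): longest run = 2 ✓; Tm = 64.9 + 41·(11 − 16.4)/26 = 56.4°C ✓; 3' end CCT has 2 G/C ✓; GC 11/26 = 42.3% ✓ — passes.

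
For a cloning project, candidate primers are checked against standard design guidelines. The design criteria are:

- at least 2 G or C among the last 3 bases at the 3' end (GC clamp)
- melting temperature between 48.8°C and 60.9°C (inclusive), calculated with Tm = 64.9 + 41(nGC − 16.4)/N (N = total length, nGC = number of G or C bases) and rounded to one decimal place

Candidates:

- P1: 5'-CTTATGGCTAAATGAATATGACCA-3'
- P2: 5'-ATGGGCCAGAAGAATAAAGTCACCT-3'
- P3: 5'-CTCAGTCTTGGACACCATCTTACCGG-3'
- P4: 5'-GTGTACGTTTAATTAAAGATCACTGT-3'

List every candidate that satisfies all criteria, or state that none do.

P1 and P2.

P1 (24 nt, A=9 T=7 G=4 C=4): 3' end CCA has 2 G/C ✓; Tm = 64.9 + 41·(8 − 16.4)/24 = 50.6°C ✓ — passes.
P2 (25 nt, A=10 T=4 G=6 C=5): 3' end CCT has 2 G/C ✓; Tm = 64.9 + 41·(11 − 16.4)/25 = 56.0°C ✓ — passes.
P3 (26 nt, A=5 T=7 G=5 C=9): 3' end CGG has 3 G/C ✓; Tm = 64.9 + 41·(14 − 16.4)/26 = 61.1°C, outside 48.8–60.9°C ✗ — fails.
P4 (26 nt, A=8 T=10 G=5 C=3): 3' end TGT has 1 G/C, need ≥2 ✗; Tm = 64.9 + 41·(8 − 16.4)/26 = 51.7°C ✓ — fails.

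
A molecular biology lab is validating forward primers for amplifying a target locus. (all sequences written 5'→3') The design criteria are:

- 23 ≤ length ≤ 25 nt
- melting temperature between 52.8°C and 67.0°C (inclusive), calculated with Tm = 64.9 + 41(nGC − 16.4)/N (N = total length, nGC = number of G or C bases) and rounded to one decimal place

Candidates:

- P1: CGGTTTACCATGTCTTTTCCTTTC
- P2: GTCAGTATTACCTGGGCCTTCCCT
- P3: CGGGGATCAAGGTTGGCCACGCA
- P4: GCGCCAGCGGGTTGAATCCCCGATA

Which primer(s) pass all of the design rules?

P1 (24 nt, A=2 T=12 G=3 C=7): length 24 ✓; Tm = 64.9 + 41·(10 − 16.4)/24 = 54.0°C ✓ — passes.
P2 (24 nt, A=3 T=8 G=5 C=8): length 24 ✓; Tm = 64.9 + 41·(13 − 16.4)/24 = 59.1°C ✓ — passes.
P3 (23 nt, A=5 T=3 G=9 C=6): length 23 ✓; Tm = 64.9 + 41·(15 − 16.4)/23 = 62.4°C ✓ — passes.
P4 (25 nt, A=5 T=4 G=8 C=8): length 25 ✓; Tm = 64.9 + 41·(16 − 16.4)/25 = 64.2°C ✓ — passes.

P1, P2, P3 and P4.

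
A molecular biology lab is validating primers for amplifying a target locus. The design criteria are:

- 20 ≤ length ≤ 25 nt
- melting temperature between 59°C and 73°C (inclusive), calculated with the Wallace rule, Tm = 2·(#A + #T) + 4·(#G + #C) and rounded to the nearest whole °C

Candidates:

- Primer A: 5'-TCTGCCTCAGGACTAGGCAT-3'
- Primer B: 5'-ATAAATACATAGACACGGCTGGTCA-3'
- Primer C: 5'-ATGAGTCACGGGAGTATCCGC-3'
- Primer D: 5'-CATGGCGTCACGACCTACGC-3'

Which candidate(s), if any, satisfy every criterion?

Primer A (20 nt, A=4 T=5 G=5 C=6): length 20 ✓; Tm = 2·9 + 4·11 = 62°C ✓ — passes.
Primer B (25 nt, A=10 T=5 G=5 C=5): length 25 ✓; Tm = 2·15 + 4·10 = 70°C ✓ — passes.
Primer C (21 nt, A=5 T=4 G=7 C=5): length 21 ✓; Tm = 2·9 + 4·12 = 66°C ✓ — passes.
Primer D (20 nt, A=4 T=3 G=5 C=8): length 20 ✓; Tm = 2·7 + 4·13 = 66°C ✓ — passes.

Primer A, Primer B, Primer C and Primer D.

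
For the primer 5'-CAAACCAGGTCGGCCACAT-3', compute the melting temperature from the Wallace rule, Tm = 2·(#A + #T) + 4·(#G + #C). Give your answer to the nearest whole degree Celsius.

Base counts: A=6, T=2, G=4, C=7 (length 19).
Tm = 2·(6+2) + 4·(4+7) = 2·8 + 4·11 = 16 + 44 = 60°C.

60°C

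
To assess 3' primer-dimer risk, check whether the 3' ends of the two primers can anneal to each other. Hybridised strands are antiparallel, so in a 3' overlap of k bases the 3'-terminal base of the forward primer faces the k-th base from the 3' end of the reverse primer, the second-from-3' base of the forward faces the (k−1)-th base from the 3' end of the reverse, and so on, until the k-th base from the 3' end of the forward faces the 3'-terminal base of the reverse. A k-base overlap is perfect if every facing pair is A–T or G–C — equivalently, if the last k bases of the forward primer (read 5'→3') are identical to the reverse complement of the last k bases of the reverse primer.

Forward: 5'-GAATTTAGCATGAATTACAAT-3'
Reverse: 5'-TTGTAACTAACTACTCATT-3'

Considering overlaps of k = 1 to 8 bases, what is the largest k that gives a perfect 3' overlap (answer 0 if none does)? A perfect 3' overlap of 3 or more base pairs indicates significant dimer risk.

Longest perfect overlap: 3 complementary base pairs; significant dimer risk (threshold 3).

Last 8 bases (5'→3') — forward …ATTACAAT, reverse …TACTCATT.
Reverse complement of the reverse primer's last 8 bases: AATGAGTA; its first k bases are the reverse complement of the reverse primer's last k bases, so a perfect k-base overlap needs the forward primer's last k bases to equal them.
Comparing (forward last k vs required): k=1: T vs A ✗; k=2: AT vs AA ✗; k=3: AAT vs AAT ✓; k=4: CAAT vs AATG ✗; k=5: ACAAT vs AATGA ✗; k=6: TACAAT vs AATGAG ✗; k=7: TTACAAT vs AATGAGT ✗; k=8: ATTACAAT vs AATGAGTA ✗.
Only k = 3 is perfect, so the longest perfect 3' overlap is 3.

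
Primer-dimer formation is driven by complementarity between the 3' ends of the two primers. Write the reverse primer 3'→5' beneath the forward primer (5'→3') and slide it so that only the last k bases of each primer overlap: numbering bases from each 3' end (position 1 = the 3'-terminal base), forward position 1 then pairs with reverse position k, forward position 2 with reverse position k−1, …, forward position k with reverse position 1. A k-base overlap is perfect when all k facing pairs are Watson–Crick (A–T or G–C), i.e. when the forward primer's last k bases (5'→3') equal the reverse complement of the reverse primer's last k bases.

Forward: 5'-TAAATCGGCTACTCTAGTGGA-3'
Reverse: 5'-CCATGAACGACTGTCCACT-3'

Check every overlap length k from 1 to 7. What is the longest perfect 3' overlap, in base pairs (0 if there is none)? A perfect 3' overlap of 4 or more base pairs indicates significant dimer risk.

Longest perfect overlap: 6 complementary base pairs; significant dimer risk (threshold 4).

Last 7 bases (5'→3') — forward …TAGTGGA, reverse …GTCCACT.
Reverse complement of the reverse primer's last 7 bases: AGTGGAC; its first k bases are the reverse complement of the reverse primer's last k bases, so a perfect k-base overlap needs the forward primer's last k bases to equal them.
Comparing (forward last k vs required): k=1: A vs A ✓; k=2: GA vs AG ✗; k=3: GGA vs AGT ✗; k=4: TGGA vs AGTG ✗; k=5: GTGGA vs AGTGG ✗; k=6: AGTGGA vs AGTGGA ✓; k=7: TAGTGGA vs AGTGGAC ✗.
Perfect overlaps at k = 1, 6; the largest is 6.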